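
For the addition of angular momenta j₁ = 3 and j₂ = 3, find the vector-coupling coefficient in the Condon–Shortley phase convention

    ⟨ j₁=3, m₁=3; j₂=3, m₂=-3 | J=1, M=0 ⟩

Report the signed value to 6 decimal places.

√[3·5!1!1!/8! · 6!0!0!6!1!1!] = √(32400/7)
  +(−1)^0/∏(0,5,0,0,1,1)! = 1/120  (running 1/120)
⟨..|..⟩ = √(32400/7)·(1/120) = +0.566947

+√(9/28) = +0.566947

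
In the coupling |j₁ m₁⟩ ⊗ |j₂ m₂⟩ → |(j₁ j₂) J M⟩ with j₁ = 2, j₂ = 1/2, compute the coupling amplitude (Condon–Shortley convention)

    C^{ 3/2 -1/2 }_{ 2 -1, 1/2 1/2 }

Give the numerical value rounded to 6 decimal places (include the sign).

−√(3/5) = -0.774597

triangle: 1!*3!*0!/5! = 6/120
(j±m)!: 1!*3!*1!*0!*1!*2! = 12
prefactor² = (2J+1)*Δ*N² = 12/5
  k=1: −1/(1!*0!*2!*0!*1!*0!) = -1/2
Σ = -1/2  ⇒  CG² = 12/5*(-1/2)² = 3/5
CG = −√(3/5) = -0.774597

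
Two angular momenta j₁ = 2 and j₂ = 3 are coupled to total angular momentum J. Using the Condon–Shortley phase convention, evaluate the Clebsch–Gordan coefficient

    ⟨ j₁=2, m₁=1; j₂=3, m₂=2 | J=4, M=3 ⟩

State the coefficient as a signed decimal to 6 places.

-0.223607  (= −√(1/20))

triangle: 1!×3!×5!/10! = 720/3628800
(j±m)!: 3!×1!×5!×1!×7!×1! = 3628800
prefactor² = (2J+1)×Δ×N² = 6480
  k=0: +1/(0!×1!×1!×5!×2!×0!) = 1/240
  k=1: −1/(1!×0!×0!×4!×3!×1!) = -1/144
Σ = -1/360  ⇒  CG² = 6480×(-1/360)² = 1/20
CG = −√(1/20) = -0.223607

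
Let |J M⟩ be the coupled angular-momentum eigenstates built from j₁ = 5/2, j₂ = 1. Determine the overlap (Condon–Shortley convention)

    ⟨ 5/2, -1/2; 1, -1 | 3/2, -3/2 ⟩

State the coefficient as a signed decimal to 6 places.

+√(1/15) = +0.258199

triangle: 2!*3!*0!/6! = 12/720
(j±m)!: 2!*3!*0!*2!*0!*3! = 144
prefactor² = (2J+1)*Δ*N² = 48/5
  k=0: +1/(0!*2!*3!*0!*0!*0!) = 1/12
Σ = 1/12  ⇒  CG² = 48/5*1/12² = 1/15
CG = +√(1/15) = +0.258199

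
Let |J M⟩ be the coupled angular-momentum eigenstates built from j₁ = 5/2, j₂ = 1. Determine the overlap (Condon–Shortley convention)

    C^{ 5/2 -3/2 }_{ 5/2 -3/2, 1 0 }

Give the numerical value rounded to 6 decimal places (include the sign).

triangle: 1!*4!*1!/7! = 24/5040
(j±m)!: 1!*4!*1!*1!*1!*4! = 576
prefactor² = (2J+1)*Δ*N² = 576/35
  k=0: +1/(0!*1!*4!*1!*0!*0!) = 1/24
  k=1: −1/(1!*0!*3!*0!*1!*1!) = -1/6
Σ = -1/8  ⇒  CG² = 576/35*(-1/8)² = 9/35
CG = −√(9/35) = -0.507093

−√(9/35) ≈ -0.507093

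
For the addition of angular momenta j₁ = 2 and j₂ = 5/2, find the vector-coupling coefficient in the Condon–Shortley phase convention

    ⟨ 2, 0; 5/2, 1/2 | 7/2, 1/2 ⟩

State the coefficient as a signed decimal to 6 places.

−√(4/105) ≈ -0.195180

triangle: 1!*3!*4!/9! = 144/362880
(j±m)!: 2!*2!*3!*2!*4!*3! = 6912
prefactor² = (2J+1)*Δ*N² = 768/35
  k=0: +1/(0!*1!*2!*3!*1!*1!) = 1/12
  k=1: −1/(1!*0!*1!*2!*2!*2!) = -1/8
Σ = -1/24  ⇒  CG² = 768/35*(-1/24)² = 4/105
CG = −√(4/105) = -0.195180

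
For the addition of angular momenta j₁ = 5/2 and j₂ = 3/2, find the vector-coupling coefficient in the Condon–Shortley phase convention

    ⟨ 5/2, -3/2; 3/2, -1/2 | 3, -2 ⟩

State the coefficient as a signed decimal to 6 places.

triangle: 1!*4!*2!/8! = 48/40320
(j±m)!: 1!*4!*1!*2!*1!*5! = 5760
prefactor² = (2J+1)*Δ*N² = 48
  k=0: +1/(0!*1!*4!*1!*0!*1!) = 1/24
  k=1: −1/(1!*0!*3!*0!*1!*2!) = -1/12
Σ = -1/24  ⇒  CG² = 48*(-1/24)² = 1/12
CG = −√(1/12) = -0.288675

-0.288675  (= −√(1/12))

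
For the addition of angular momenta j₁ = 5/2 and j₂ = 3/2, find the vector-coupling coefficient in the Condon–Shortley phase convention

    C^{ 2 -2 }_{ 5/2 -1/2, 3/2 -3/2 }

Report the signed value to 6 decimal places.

+√(1/7) ≈ +0.377964

√[5·2!3!1!/7! · 2!3!0!3!0!4!] = √(144/7)
  +(−1)^0/∏(0,2,3,0,0,1)! = 1/12  (running 1/12)
⟨..|..⟩ = √(144/7)·(1/12) = +0.377964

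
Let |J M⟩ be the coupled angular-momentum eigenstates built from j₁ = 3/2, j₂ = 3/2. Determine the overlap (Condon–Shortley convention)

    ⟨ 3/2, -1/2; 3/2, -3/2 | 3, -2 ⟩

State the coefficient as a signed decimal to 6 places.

+√(1/2) = +0.707107

√[7·0!3!3!/7! · 1!2!0!3!1!5!] = √(72)
  +(−1)^0/∏(0,0,2,0,1,3)! = 1/12  (running 1/12)
⟨..|..⟩ = √(72)·(1/12) = +0.707107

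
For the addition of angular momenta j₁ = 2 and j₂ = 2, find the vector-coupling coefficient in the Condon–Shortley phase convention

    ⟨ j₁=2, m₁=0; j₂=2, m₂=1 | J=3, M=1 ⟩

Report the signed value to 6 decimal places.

−√(1/5) ≈ -0.447214

triangle: 1!·3!·3!/8! = 36/40320
(j±m)!: 2!·2!·3!·1!·4!·2! = 1152
prefactor² = (2J+1)·Δ·N² = 36/5
  k=0: +1/(0!·1!·2!·3!·1!·0!) = 1/12
  k=1: −1/(1!·0!·1!·2!·2!·1!) = -1/4
Σ = -1/6  ⇒  CG² = 36/5·(-1/6)² = 1/5
CG = −√(1/5) = -0.447214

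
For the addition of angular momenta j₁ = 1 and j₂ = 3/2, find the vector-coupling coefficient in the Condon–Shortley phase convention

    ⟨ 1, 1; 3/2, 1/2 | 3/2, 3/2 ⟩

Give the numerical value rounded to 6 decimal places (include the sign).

j₁+j₂−J=1  J+j₁−j₂=1  J−j₁+j₂=2  j₁+j₂+J+1=5
(j₁±m₁, j₂±m₂, J±M) = (2,0,2,1,3,0)
P² = 8/5
sum k=0..0:
  [0] +1/2 = 1/2
S = 1/2
C² = P²·S² = 2/5 ; C = +0.632456

+√(2/5) = +0.632456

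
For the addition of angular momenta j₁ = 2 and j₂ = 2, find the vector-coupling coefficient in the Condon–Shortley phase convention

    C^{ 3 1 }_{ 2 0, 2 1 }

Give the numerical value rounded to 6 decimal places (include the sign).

-0.447214

√[7·1!3!3!/8! · 2!2!3!1!4!2!] = √(36/5)
  +(−1)^0/∏(0,1,2,3,1,0)! = 1/12  (running 1/12)
  +(−1)^1/∏(1,0,1,2,2,1)! = -1/4  (running -1/6)
⟨..|..⟩ = √(36/5)·(-1/6) = -0.447214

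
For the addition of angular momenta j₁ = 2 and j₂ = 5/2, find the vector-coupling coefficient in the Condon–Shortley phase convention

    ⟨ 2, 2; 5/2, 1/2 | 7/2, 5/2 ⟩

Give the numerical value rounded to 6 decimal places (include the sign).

+0.712697  (= +√(32/63))

j₁+j₂−J=1  J+j₁−j₂=3  J−j₁+j₂=4  j₁+j₂+J+1=9
(j₁±m₁, j₂±m₂, J±M) = (4,0,3,2,6,1)
P² = 4608/7
sum k=0..0:
  [0] +1/36 = 1/36
S = 1/36
C² = P²·S² = 32/63 ; C = +0.712697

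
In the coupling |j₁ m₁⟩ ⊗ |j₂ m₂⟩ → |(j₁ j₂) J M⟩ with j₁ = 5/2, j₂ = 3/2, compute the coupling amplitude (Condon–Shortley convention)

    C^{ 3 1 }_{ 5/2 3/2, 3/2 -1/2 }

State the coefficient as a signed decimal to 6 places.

triangle: 1!·4!·2!/8! = 48/40320
(j±m)!: 4!·1!·1!·2!·4!·2! = 2304
prefactor² = (2J+1)·Δ·N² = 96/5
  k=0: +1/(0!·1!·1!·1!·3!·1!) = 1/6
  k=1: −1/(1!·0!·0!·0!·4!·2!) = -1/48
Σ = 7/48  ⇒  CG² = 96/5·7/48² = 49/120
CG = +√(49/120) = +0.639010

+√(49/120) ≈ +0.639010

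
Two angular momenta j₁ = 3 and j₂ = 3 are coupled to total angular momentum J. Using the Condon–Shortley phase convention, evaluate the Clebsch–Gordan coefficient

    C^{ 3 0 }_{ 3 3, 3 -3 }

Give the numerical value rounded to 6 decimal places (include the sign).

√[7·3!3!3!/10! · 6!0!0!6!3!3!] = √(7776)
  +(−1)^0/∏(0,3,0,0,3,3)! = 1/216  (running 1/216)
⟨..|..⟩ = √(7776)·(1/216) = +0.408248

+√(1/6) ≈ +0.408248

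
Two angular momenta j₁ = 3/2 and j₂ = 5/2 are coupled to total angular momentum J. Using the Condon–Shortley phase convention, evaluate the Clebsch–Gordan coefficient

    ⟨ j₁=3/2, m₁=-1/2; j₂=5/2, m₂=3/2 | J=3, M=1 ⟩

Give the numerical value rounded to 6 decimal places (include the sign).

−√(49/120) ≈ -0.639010

triangle: 1!·2!·4!/8! = 48/40320
(j±m)!: 1!·2!·4!·1!·4!·2! = 2304
prefactor² = (2J+1)·Δ·N² = 96/5
  k=0: +1/(0!·1!·2!·4!·0!·0!) = 1/48
  k=1: −1/(1!·0!·1!·3!·1!·1!) = -1/6
Σ = -7/48  ⇒  CG² = 96/5·(-7/48)² = 49/120
CG = −√(49/120) = -0.639010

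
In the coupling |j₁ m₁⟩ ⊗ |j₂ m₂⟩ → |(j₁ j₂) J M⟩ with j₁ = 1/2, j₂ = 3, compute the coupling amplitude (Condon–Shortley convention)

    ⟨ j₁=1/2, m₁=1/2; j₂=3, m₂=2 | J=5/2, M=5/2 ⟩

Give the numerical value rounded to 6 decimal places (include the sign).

j₁+j₂−J=1  J+j₁−j₂=0  J−j₁+j₂=5  j₁+j₂+J+1=7
(j₁±m₁, j₂±m₂, J±M) = (1,0,5,1,5,0)
P² = 14400/7
sum k=0..0:
  [0] +1/120 = 1/120
S = 1/120
C² = P²·S² = 1/7 ; C = +0.377964

+0.377964  (= +√(1/7))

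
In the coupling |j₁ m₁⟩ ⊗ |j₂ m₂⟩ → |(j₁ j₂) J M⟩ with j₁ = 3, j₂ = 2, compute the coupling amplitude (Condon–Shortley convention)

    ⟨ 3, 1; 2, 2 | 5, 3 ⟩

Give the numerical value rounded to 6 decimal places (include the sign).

+0.577350

j₁+j₂−J=0  J+j₁−j₂=6  J−j₁+j₂=4  j₁+j₂+J+1=11
(j₁±m₁, j₂±m₂, J±M) = (4,2,4,0,8,2)
P² = 442368
sum k=0..0:
  [0] +1/1152 = 1/1152
S = 1/1152
C² = P²·S² = 1/3 ; C = +0.577350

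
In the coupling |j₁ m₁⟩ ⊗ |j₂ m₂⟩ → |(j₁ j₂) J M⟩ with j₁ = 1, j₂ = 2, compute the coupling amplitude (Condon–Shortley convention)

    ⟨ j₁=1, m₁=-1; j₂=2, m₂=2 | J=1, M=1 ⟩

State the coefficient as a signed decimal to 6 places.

√[3·2!0!2!/5! · 0!2!4!0!2!0!] = √(48/5)
  +(−1)^2/∏(2,0,0,2,0,0)! = 1/4  (running 1/4)
⟨..|..⟩ = √(48/5)·(1/4) = +0.774597

+0.774597  (= +√(3/5))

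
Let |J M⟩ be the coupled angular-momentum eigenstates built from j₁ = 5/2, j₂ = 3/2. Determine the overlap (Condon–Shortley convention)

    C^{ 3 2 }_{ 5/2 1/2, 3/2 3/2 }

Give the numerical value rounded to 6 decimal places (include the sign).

-0.707107

√[7·1!4!2!/8! · 3!2!3!0!5!1!] = √(72)
  +(−1)^1/∏(1,0,1,2,3,0)! = -1/12  (running -1/12)
⟨..|..⟩ = √(72)·(-1/12) = -0.707107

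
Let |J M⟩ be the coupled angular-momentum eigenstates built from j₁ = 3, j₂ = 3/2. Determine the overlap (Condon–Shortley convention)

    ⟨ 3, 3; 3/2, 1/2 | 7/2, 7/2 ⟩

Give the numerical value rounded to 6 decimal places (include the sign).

√[8·1!5!2!/9! · 6!0!2!1!7!0!] = √(38400)
  +(−1)^0/∏(0,1,0,2,5,0)! = 1/240  (running 1/240)
⟨..|..⟩ = √(38400)·(1/240) = +0.816497

+0.816497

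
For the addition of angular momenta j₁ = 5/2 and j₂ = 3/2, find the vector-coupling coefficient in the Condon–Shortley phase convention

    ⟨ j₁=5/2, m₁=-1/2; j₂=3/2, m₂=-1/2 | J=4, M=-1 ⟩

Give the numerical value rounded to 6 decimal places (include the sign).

√[9·0!5!3!/9! · 2!3!1!2!3!5!] = √(2160/7)
  +(−1)^0/∏(0,0,3,1,2,2)! = 1/24  (running 1/24)
⟨..|..⟩ = √(2160/7)·(1/24) = +0.731925

+0.731925  (= +√(15/28))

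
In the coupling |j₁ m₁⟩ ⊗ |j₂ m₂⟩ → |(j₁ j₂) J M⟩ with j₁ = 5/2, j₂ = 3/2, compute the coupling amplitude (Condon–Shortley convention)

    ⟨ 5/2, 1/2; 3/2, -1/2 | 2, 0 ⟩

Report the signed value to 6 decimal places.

-0.267261

triangle: 2!·3!·1!/7! = 12/5040
(j±m)!: 3!·2!·1!·2!·2!·2! = 96
prefactor² = (2J+1)·Δ·N² = 8/7
  k=0: +1/(0!·2!·2!·1!·1!·0!) = 1/4
  k=1: −1/(1!·1!·1!·0!·2!·1!) = -1/2
Σ = -1/4  ⇒  CG² = 8/7·(-1/4)² = 1/14
CG = −√(1/14) = -0.267261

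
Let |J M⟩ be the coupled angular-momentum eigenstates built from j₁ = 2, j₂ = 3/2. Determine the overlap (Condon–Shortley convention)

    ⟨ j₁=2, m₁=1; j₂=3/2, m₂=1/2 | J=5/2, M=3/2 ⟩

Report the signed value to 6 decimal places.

√[6·1!3!2!/7! · 3!1!2!1!4!1!] = √(144/35)
  +(−1)^0/∏(0,1,1,2,2,0)! = 1/4  (running 1/4)
  +(−1)^1/∏(1,0,0,1,3,1)! = -1/6  (running 1/12)
⟨..|..⟩ = √(144/35)·(1/12) = +0.169031

+√(1/35) = +0.169031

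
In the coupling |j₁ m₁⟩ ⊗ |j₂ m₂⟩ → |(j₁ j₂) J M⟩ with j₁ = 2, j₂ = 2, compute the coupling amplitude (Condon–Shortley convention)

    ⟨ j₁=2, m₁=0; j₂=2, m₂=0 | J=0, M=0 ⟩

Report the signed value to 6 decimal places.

+√(1/5) = +0.447214

j₁+j₂−J=4  J+j₁−j₂=0  J−j₁+j₂=0  j₁+j₂+J+1=5
(j₁±m₁, j₂±m₂, J±M) = (2,2,2,2,0,0)
P² = 16/5
sum k=2..2:
  [2] +1/4 = 1/4
S = 1/4
C² = P²·S² = 1/5 ; C = +0.447214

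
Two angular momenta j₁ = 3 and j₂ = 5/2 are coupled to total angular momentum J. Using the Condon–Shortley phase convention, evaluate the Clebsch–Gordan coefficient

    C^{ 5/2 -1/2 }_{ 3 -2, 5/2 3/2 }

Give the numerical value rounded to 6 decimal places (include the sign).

j₁+j₂−J=3  J+j₁−j₂=3  J−j₁+j₂=2  j₁+j₂+J+1=9
(j₁±m₁, j₂±m₂, J±M) = (1,5,4,1,2,3)
P² = 288/7
sum k=2..3:
  [2] +1/24 = 1/24
  [3] −1/12 = -1/12
S = -1/24
C² = P²·S² = 1/14 ; C = -0.267261

−√(1/14) = -0.267261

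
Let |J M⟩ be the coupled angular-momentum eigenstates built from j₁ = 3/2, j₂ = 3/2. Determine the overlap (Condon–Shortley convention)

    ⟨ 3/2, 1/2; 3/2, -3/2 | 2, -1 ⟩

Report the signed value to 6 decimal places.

j₁+j₂−J=1  J+j₁−j₂=2  J−j₁+j₂=2  j₁+j₂+J+1=6
(j₁±m₁, j₂±m₂, J±M) = (2,1,0,3,1,3)
P² = 2
sum k=0..0:
  [0] +1/2 = 1/2
S = 1/2
C² = P²·S² = 1/2 ; C = +0.707107

+√(1/2) ≈ +0.707107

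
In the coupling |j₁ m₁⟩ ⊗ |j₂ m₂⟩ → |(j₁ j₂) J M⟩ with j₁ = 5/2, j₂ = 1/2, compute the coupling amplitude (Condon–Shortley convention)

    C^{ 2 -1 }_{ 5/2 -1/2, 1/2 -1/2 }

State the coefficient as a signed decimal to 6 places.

triangle: 1!·4!·0!/6! = 24/720
(j±m)!: 2!·3!·0!·1!·1!·3! = 72
prefactor² = (2J+1)·Δ·N² = 12
  k=0: +1/(0!·1!·3!·0!·1!·0!) = 1/6
Σ = 1/6  ⇒  CG² = 12·1/6² = 1/3
CG = +√(1/3) = +0.577350

+0.577350  (= +√(1/3))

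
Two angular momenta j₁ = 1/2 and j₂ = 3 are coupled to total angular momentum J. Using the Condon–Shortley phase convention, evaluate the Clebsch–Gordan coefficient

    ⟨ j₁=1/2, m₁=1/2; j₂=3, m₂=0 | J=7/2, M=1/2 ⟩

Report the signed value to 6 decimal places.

+0.755929  (= +√(4/7))

j₁+j₂−J=0  J+j₁−j₂=1  J−j₁+j₂=6  j₁+j₂+J+1=8
(j₁±m₁, j₂±m₂, J±M) = (1,0,3,3,4,3)
P² = 5184/7
sum k=0..0:
  [0] +1/36 = 1/36
S = 1/36
C² = P²·S² = 4/7 ; C = +0.755929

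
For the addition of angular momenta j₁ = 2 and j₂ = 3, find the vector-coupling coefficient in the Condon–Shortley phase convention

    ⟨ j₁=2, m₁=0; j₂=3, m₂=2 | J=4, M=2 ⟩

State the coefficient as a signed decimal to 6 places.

−√(12/35) = -0.585540

√[9·1!3!5!/10! · 2!2!5!1!6!2!] = √(8640/7)
  +(−1)^0/∏(0,1,2,5,1,0)! = 1/240  (running 1/240)
  +(−1)^1/∏(1,0,1,4,2,1)! = -1/48  (running -1/60)
⟨..|..⟩ = √(8640/7)·(-1/60) = -0.585540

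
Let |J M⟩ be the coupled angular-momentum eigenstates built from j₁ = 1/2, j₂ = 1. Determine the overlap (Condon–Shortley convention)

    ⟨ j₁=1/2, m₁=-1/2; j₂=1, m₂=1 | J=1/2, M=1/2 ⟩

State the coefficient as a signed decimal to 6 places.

j₁+j₂−J=1  J+j₁−j₂=0  J−j₁+j₂=1  j₁+j₂+J+1=3
(j₁±m₁, j₂±m₂, J±M) = (0,1,2,0,1,0)
P² = 2/3
sum k=1..1:
  [1] −1/1 = -1
S = -1
C² = P²·S² = 2/3 ; C = -0.816497

−√(2/3) ≈ -0.816497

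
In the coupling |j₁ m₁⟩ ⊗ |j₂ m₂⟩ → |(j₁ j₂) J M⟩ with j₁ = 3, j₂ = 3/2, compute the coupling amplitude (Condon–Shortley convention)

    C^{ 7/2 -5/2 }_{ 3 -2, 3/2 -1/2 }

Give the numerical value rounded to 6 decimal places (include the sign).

j₁+j₂−J=1  J+j₁−j₂=5  J−j₁+j₂=2  j₁+j₂+J+1=9
(j₁±m₁, j₂±m₂, J±M) = (1,5,1,2,1,6)
P² = 6400/7
sum k=0..1:
  [0] +1/120 = 1/120
  [1] −1/48 = -1/48
S = -1/80
C² = P²·S² = 1/7 ; C = -0.377964

−√(1/7) ≈ -0.377964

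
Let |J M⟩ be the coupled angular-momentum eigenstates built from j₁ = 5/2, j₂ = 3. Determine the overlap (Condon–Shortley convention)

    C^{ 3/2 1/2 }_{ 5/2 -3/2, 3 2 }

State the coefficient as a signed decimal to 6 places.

j₁+j₂−J=4  J+j₁−j₂=1  J−j₁+j₂=2  j₁+j₂+J+1=8
(j₁±m₁, j₂±m₂, J±M) = (1,4,5,1,2,1)
P² = 192/7
sum k=3..4:
  [3] −1/12 = -1/12
  [4] +1/24 = 1/24
S = -1/24
C² = P²·S² = 1/21 ; C = -0.218218

-0.218218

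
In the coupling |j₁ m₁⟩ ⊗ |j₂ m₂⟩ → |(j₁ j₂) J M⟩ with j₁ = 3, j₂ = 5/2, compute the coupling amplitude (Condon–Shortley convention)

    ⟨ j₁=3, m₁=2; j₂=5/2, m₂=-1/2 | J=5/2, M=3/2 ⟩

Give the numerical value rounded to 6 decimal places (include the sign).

−√(1/14) ≈ -0.267261

√[6·3!3!2!/9! · 5!1!2!3!4!1!] = √(288/7)
  +(−1)^0/∏(0,3,1,2,2,0)! = 1/24  (running 1/24)
  +(−1)^1/∏(1,2,0,1,3,1)! = -1/12  (running -1/24)
⟨..|..⟩ = √(288/7)·(-1/24) = -0.267261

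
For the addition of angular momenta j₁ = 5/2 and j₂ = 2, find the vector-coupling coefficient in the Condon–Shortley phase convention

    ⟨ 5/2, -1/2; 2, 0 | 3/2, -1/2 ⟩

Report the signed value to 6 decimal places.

+√(2/35) ≈ +0.239046

triangle: 3!×2!×1!/7! = 12/5040
(j±m)!: 2!×3!×2!×2!×1!×2! = 96
prefactor² = (2J+1)×Δ×N² = 32/35
  k=1: −1/(1!×2!×2!×1!×0!×0!) = -1/4
  k=2: +1/(2!×1!×1!×0!×1!×1!) = 1/2
Σ = 1/4  ⇒  CG² = 32/35×1/4² = 2/35
CG = +√(2/35) = +0.239046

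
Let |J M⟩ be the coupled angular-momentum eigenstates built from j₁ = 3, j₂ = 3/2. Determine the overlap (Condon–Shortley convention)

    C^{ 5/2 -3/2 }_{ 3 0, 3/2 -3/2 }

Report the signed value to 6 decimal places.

√[6·2!4!1!/8! · 3!3!0!3!1!4!] = √(1296/35)
  +(−1)^0/∏(0,2,3,0,1,1)! = 1/12  (running 1/12)
⟨..|..⟩ = √(1296/35)·(1/12) = +0.507093

+0.507093  (= +√(9/35))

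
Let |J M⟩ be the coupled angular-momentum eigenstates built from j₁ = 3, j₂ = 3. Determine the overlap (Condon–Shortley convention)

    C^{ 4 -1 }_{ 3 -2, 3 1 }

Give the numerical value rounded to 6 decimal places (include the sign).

triangle: 2!·4!·4!/11! = 1152/39916800
(j±m)!: 1!·5!·4!·2!·3!·5! = 4147200
prefactor² = (2J+1)·Δ·N² = 82944/77
  k=1: −1/(1!·1!·4!·3!·0!·1!) = -1/144
  k=2: +1/(2!·0!·3!·2!·1!·2!) = 1/48
Σ = 1/72  ⇒  CG² = 82944/77·1/72² = 16/77
CG = +√(16/77) = +0.455842

+0.455842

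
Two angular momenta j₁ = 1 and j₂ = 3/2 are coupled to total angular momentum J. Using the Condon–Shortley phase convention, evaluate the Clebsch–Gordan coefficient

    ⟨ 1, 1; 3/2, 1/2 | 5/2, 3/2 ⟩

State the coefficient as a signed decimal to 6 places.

+√(3/5) ≈ +0.774597

√[6·0!2!3!/6! · 2!0!2!1!4!1!] = √(48/5)
  +(−1)^0/∏(0,0,0,2,2,1)! = 1/4  (running 1/4)
⟨..|..⟩ = √(48/5)·(1/4) = +0.774597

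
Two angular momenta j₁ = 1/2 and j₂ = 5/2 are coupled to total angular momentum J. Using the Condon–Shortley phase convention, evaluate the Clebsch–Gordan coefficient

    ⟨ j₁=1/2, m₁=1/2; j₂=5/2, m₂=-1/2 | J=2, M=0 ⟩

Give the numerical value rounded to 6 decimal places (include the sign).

+√(1/2) = +0.707107

√[5·1!0!4!/6! · 1!0!2!3!2!2!] = √(8)
  +(−1)^0/∏(0,1,0,2,0,2)! = 1/4  (running 1/4)
⟨..|..⟩ = √(8)·(1/4) = +0.707107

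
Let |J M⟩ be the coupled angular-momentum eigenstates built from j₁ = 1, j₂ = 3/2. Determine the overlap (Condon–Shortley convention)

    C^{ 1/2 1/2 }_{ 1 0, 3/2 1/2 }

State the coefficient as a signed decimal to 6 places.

j₁+j₂−J=2  J+j₁−j₂=0  J−j₁+j₂=1  j₁+j₂+J+1=4
(j₁±m₁, j₂±m₂, J±M) = (1,1,2,1,1,0)
P² = 1/3
sum k=1..1:
  [1] −1/1 = -1
S = -1
C² = P²·S² = 1/3 ; C = -0.577350

−√(1/3) ≈ -0.577350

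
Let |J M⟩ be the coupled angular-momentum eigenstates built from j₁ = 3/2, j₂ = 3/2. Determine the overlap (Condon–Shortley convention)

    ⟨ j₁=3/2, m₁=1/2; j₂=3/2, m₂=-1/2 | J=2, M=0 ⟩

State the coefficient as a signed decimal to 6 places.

triangle: 1!*2!*2!/6! = 4/720
(j±m)!: 2!*1!*1!*2!*2!*2! = 16
prefactor² = (2J+1)*Δ*N² = 4/9
  k=0: +1/(0!*1!*1!*1!*1!*1!) = 1
  k=1: −1/(1!*0!*0!*0!*2!*2!) = -1/4
Σ = 3/4  ⇒  CG² = 4/9*3/4² = 1/4
CG = +√(1/4) = +0.500000

+0.500000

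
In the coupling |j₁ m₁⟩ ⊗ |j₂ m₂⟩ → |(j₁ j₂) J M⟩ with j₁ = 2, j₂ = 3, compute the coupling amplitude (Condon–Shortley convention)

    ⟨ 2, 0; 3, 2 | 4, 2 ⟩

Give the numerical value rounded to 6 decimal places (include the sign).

-0.585540  (= −√(12/35))

triangle: 1!*3!*5!/10! = 720/3628800
(j±m)!: 2!*2!*5!*1!*6!*2! = 691200
prefactor² = (2J+1)*Δ*N² = 8640/7
  k=0: +1/(0!*1!*2!*5!*1!*0!) = 1/240
  k=1: −1/(1!*0!*1!*4!*2!*1!) = -1/48
Σ = -1/60  ⇒  CG² = 8640/7*(-1/60)² = 12/35
CG = −√(12/35) = -0.585540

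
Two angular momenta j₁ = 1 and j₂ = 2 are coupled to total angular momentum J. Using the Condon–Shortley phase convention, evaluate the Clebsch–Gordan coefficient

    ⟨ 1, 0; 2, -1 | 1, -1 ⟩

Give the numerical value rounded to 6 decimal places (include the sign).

-0.547723

triangle: 2!·0!·2!/5! = 4/120
(j±m)!: 1!·1!·1!·3!·0!·2! = 12
prefactor² = (2J+1)·Δ·N² = 6/5
  k=1: −1/(1!·1!·0!·0!·0!·2!) = -1/2
Σ = -1/2  ⇒  CG² = 6/5·(-1/2)² = 3/10
CG = −√(3/10) = -0.547723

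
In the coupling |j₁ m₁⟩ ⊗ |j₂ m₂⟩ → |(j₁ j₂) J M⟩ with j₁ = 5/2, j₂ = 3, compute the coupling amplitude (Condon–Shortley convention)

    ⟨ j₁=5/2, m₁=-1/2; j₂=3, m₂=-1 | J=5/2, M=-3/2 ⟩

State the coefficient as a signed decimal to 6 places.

j₁+j₂−J=3  J+j₁−j₂=2  J−j₁+j₂=3  j₁+j₂+J+1=9
(j₁±m₁, j₂±m₂, J±M) = (2,3,2,4,1,4)
P² = 576/35
sum k=1..2:
  [1] −1/8 = -1/8
  [2] +1/12 = 1/12
S = -1/24
C² = P²·S² = 1/35 ; C = -0.169031

-0.169031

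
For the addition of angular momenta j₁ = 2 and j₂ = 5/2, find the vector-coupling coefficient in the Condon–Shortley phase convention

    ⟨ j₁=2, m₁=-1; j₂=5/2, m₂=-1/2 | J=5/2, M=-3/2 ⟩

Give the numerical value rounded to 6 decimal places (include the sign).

-0.414039  (= −√(6/35))

j₁+j₂−J=2  J+j₁−j₂=2  J−j₁+j₂=3  j₁+j₂+J+1=8
(j₁±m₁, j₂±m₂, J±M) = (1,3,2,3,1,4)
P² = 216/35
sum k=1..2:
  [1] −1/4 = -1/4
  [2] +1/12 = 1/12
S = -1/6
C² = P²·S² = 6/35 ; C = -0.414039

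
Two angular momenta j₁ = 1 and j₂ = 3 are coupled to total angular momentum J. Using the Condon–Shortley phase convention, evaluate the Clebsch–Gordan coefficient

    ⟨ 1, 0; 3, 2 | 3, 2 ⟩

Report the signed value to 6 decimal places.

triangle: 1!*1!*5!/8! = 120/40320
(j±m)!: 1!*1!*5!*1!*5!*1! = 14400
prefactor² = (2J+1)*Δ*N² = 300
  k=0: +1/(0!*1!*1!*5!*0!*0!) = 1/120
  k=1: −1/(1!*0!*0!*4!*1!*1!) = -1/24
Σ = -1/30  ⇒  CG² = 300*(-1/30)² = 1/3
CG = −√(1/3) = -0.577350

−√(1/3) = -0.577350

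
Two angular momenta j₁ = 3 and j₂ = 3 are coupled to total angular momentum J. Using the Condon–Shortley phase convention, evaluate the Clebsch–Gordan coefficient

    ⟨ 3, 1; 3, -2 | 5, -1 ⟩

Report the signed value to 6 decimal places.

triangle: 1!×5!×5!/12! = 14400/479001600
(j±m)!: 4!×2!×1!×5!×4!×6! = 99532800
prefactor² = (2J+1)×Δ×N² = 230400/7
  k=0: +1/(0!×1!×2!×1!×3!×4!) = 1/288
  k=1: −1/(1!×0!×1!×0!×4!×5!) = -1/2880
Σ = 1/320  ⇒  CG² = 230400/7×1/320² = 9/28
CG = +√(9/28) = +0.566947

+0.566947  (= +√(9/28))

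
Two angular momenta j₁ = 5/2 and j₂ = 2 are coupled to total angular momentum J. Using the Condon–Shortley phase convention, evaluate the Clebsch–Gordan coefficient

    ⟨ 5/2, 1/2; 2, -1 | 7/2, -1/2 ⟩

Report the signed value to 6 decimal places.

+0.557773  (= +√(14/45))

j₁+j₂−J=1  J+j₁−j₂=4  J−j₁+j₂=3  j₁+j₂+J+1=9
(j₁±m₁, j₂±m₂, J±M) = (3,2,1,3,3,4)
P² = 1152/35
sum k=0..1:
  [0] +1/8 = 1/8
  [1] −1/36 = -1/36
S = 7/72
C² = P²·S² = 14/45 ; C = +0.557773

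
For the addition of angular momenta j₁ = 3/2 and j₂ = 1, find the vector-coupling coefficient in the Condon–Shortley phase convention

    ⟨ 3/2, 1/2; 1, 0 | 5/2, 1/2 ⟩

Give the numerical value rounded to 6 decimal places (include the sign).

j₁+j₂−J=0  J+j₁−j₂=3  J−j₁+j₂=2  j₁+j₂+J+1=6
(j₁±m₁, j₂±m₂, J±M) = (2,1,1,1,3,2)
P² = 12/5
sum k=0..0:
  [0] +1/2 = 1/2
S = 1/2
C² = P²·S² = 3/5 ; C = +0.774597

+0.774597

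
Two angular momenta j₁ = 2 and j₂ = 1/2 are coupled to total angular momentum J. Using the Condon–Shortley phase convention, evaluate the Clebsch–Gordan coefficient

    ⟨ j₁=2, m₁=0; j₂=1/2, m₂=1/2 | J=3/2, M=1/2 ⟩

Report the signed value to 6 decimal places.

−√(2/5) ≈ -0.632456

√[4·1!3!0!/5! · 2!2!1!0!2!1!] = √(8/5)
  +(−1)^1/∏(1,0,1,0,2,0)! = -1/2  (running -1/2)
⟨..|..⟩ = √(8/5)·(-1/2) = -0.632456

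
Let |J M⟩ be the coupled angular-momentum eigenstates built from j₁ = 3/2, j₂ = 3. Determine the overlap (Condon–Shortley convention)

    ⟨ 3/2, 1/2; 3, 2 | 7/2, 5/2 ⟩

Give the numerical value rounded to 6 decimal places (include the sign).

−√(1/7) ≈ -0.377964

j₁+j₂−J=1  J+j₁−j₂=2  J−j₁+j₂=5  j₁+j₂+J+1=9
(j₁±m₁, j₂±m₂, J±M) = (2,1,5,1,6,1)
P² = 6400/7
sum k=0..1:
  [0] +1/120 = 1/120
  [1] −1/48 = -1/48
S = -1/80
C² = P²·S² = 1/7 ; C = -0.377964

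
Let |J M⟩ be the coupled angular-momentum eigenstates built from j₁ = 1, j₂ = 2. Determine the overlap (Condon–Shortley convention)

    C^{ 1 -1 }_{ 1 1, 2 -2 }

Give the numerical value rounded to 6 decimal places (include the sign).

j₁+j₂−J=2  J+j₁−j₂=0  J−j₁+j₂=2  j₁+j₂+J+1=5
(j₁±m₁, j₂±m₂, J±M) = (2,0,0,4,0,2)
P² = 48/5
sum k=0..0:
  [0] +1/4 = 1/4
S = 1/4
C² = P²·S² = 3/5 ; C = +0.774597

+0.774597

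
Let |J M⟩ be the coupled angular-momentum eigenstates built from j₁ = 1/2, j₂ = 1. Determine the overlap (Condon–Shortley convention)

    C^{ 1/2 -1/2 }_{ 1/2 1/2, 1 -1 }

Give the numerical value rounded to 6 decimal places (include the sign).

+0.816497  (= +√(2/3))

j₁+j₂−J=1  J+j₁−j₂=0  J−j₁+j₂=1  j₁+j₂+J+1=3
(j₁±m₁, j₂±m₂, J±M) = (1,0,0,2,0,1)
P² = 2/3
sum k=0..0:
  [0] +1/1 = 1
S = 1
C² = P²·S² = 2/3 ; C = +0.816497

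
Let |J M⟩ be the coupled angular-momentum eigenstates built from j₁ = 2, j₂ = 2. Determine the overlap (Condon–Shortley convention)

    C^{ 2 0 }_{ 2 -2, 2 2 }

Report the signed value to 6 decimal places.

j₁+j₂−J=2  J+j₁−j₂=2  J−j₁+j₂=2  j₁+j₂+J+1=7
(j₁±m₁, j₂±m₂, J±M) = (0,4,4,0,2,2)
P² = 128/7
sum k=2..2:
  [2] +1/8 = 1/8
S = 1/8
C² = P²·S² = 2/7 ; C = +0.534522

+0.534522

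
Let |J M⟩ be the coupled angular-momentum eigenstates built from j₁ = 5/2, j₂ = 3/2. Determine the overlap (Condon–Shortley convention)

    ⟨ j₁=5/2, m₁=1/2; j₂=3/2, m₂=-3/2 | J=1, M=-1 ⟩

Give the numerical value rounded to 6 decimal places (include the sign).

triangle: 3!*2!*0!/6! = 12/720
(j±m)!: 3!*2!*0!*3!*0!*2! = 144
prefactor² = (2J+1)*Δ*N² = 36/5
  k=0: +1/(0!*3!*2!*0!*0!*0!) = 1/12
Σ = 1/12  ⇒  CG² = 36/5*1/12² = 1/20
CG = +√(1/20) = +0.223607

+0.223607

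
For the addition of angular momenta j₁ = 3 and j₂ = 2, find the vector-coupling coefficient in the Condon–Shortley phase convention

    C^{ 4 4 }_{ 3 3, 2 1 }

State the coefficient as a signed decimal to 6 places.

+√(3/5) ≈ +0.774597

j₁+j₂−J=1  J+j₁−j₂=5  J−j₁+j₂=3  j₁+j₂+J+1=10
(j₁±m₁, j₂±m₂, J±M) = (6,0,3,1,8,0)
P² = 311040
sum k=0..0:
  [0] +1/720 = 1/720
S = 1/720
C² = P²·S² = 3/5 ; C = +0.774597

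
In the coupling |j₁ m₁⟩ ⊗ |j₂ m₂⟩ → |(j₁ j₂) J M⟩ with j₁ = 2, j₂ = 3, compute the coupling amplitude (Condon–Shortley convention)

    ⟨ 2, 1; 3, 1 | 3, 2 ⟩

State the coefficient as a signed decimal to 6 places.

-0.500000

triangle: 2!*2!*4!/9! = 96/362880
(j±m)!: 3!*1!*4!*2!*5!*1! = 34560
prefactor² = (2J+1)*Δ*N² = 64
  k=0: +1/(0!*2!*1!*4!*1!*0!) = 1/48
  k=1: −1/(1!*1!*0!*3!*2!*1!) = -1/12
Σ = -1/16  ⇒  CG² = 64*(-1/16)² = 1/4
CG = −√(1/4) = -0.500000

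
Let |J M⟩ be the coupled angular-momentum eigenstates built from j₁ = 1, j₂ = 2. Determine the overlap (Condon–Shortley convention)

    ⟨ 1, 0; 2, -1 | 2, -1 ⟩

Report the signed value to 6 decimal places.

√[5·1!1!3!/6! · 1!1!1!3!1!3!] = √(3/2)
  +(−1)^0/∏(0,1,1,1,0,2)! = 1/2  (running 1/2)
  +(−1)^1/∏(1,0,0,0,1,3)! = -1/6  (running 1/3)
⟨..|..⟩ = √(3/2)·(1/3) = +0.408248

+0.408248  (= +√(1/6))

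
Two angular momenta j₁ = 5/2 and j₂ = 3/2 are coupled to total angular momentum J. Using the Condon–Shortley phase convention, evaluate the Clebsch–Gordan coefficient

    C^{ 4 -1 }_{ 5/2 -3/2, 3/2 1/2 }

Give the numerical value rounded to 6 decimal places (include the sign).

triangle: 0!·5!·3!/9! = 720/362880
(j±m)!: 1!·4!·2!·1!·3!·5! = 34560
prefactor² = (2J+1)·Δ·N² = 4320/7
  k=0: +1/(0!·0!·4!·2!·1!·1!) = 1/48
Σ = 1/48  ⇒  CG² = 4320/7·1/48² = 15/56
CG = +√(15/56) = +0.517549

+0.517549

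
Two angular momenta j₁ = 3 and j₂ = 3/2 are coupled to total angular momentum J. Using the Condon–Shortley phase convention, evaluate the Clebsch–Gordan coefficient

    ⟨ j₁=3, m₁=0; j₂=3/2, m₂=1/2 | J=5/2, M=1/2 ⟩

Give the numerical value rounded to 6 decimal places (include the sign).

j₁+j₂−J=2  J+j₁−j₂=4  J−j₁+j₂=1  j₁+j₂+J+1=8
(j₁±m₁, j₂±m₂, J±M) = (3,3,2,1,3,2)
P² = 216/35
sum k=1..2:
  [1] −1/4 = -1/4
  [2] +1/12 = 1/12
S = -1/6
C² = P²·S² = 6/35 ; C = -0.414039

−√(6/35) ≈ -0.414039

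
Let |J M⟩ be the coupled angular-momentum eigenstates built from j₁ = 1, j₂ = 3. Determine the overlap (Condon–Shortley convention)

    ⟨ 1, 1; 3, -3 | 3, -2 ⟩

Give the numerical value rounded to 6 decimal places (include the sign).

+0.500000  (= +√(1/4))

√[7·1!1!5!/8! · 2!0!0!6!1!5!] = √(3600)
  +(−1)^0/∏(0,1,0,0,1,5)! = 1/120  (running 1/120)
⟨..|..⟩ = √(3600)·(1/120) = +0.500000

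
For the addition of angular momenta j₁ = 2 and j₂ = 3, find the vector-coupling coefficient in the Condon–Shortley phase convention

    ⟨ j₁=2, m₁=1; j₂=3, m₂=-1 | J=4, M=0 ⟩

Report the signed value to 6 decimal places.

j₁+j₂−J=1  J+j₁−j₂=3  J−j₁+j₂=5  j₁+j₂+J+1=10
(j₁±m₁, j₂±m₂, J±M) = (3,1,2,4,4,4)
P² = 10368/35
sum k=0..1:
  [0] +1/24 = 1/24
  [1] −1/144 = -1/144
S = 5/144
C² = P²·S² = 5/14 ; C = +0.597614

+√(5/14) ≈ +0.597614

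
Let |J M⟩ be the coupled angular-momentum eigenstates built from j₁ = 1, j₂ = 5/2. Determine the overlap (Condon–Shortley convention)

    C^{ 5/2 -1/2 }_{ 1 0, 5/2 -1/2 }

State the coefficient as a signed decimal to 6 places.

j₁+j₂−J=1  J+j₁−j₂=1  J−j₁+j₂=4  j₁+j₂+J+1=7
(j₁±m₁, j₂±m₂, J±M) = (1,1,2,3,2,3)
P² = 144/35
sum k=0..1:
  [0] +1/4 = 1/4
  [1] −1/6 = -1/6
S = 1/12
C² = P²·S² = 1/35 ; C = +0.169031

+√(1/35) ≈ +0.169031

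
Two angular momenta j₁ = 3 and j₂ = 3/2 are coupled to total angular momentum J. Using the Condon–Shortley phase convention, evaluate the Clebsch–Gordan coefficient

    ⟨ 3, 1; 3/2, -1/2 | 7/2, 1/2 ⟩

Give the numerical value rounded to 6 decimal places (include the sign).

triangle: 1!*5!*2!/9! = 240/362880
(j±m)!: 4!*2!*1!*2!*4!*3! = 13824
prefactor² = (2J+1)*Δ*N² = 512/7
  k=0: +1/(0!*1!*2!*1!*3!*1!) = 1/12
  k=1: −1/(1!*0!*1!*0!*4!*2!) = -1/48
Σ = 1/16  ⇒  CG² = 512/7*1/16² = 2/7
CG = +√(2/7) = +0.534522

+0.534522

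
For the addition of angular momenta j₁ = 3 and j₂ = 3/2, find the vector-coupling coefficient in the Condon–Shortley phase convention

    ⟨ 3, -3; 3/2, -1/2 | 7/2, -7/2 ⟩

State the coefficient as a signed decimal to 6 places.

−√(2/3) = -0.816497

j₁+j₂−J=1  J+j₁−j₂=5  J−j₁+j₂=2  j₁+j₂+J+1=9
(j₁±m₁, j₂±m₂, J±M) = (0,6,1,2,0,7)
P² = 38400
sum k=1..1:
  [1] −1/240 = -1/240
S = -1/240
C² = P²·S² = 2/3 ; C = -0.816497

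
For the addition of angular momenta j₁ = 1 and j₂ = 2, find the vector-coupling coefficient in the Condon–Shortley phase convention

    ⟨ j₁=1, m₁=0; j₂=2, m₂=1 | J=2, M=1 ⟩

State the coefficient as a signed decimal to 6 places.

j₁+j₂−J=1  J+j₁−j₂=1  J−j₁+j₂=3  j₁+j₂+J+1=6
(j₁±m₁, j₂±m₂, J±M) = (1,1,3,1,3,1)
P² = 3/2
sum k=0..1:
  [0] +1/6 = 1/6
  [1] −1/2 = -1/2
S = -1/3
C² = P²·S² = 1/6 ; C = -0.408248

-0.408248  (= −√(1/6))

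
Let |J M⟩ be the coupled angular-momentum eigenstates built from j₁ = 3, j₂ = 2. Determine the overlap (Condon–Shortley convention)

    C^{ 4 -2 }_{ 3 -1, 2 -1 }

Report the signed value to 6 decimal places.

j₁+j₂−J=1  J+j₁−j₂=5  J−j₁+j₂=3  j₁+j₂+J+1=10
(j₁±m₁, j₂±m₂, J±M) = (2,4,1,3,2,6)
P² = 5184/7
sum k=0..1:
  [0] +1/48 = 1/48
  [1] −1/72 = -1/72
S = 1/144
C² = P²·S² = 1/28 ; C = +0.188982

+0.188982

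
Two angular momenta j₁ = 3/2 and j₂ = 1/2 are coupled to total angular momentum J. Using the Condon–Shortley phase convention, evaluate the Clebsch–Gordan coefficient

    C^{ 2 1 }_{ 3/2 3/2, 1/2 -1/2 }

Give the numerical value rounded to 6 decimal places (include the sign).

+0.500000

triangle: 0!×3!×1!/5! = 6/120
(j±m)!: 3!×0!×0!×1!×3!×1! = 36
prefactor² = (2J+1)×Δ×N² = 9
  k=0: +1/(0!×0!×0!×0!×3!×1!) = 1/6
Σ = 1/6  ⇒  CG² = 9×1/6² = 1/4
CG = +√(1/4) = +0.500000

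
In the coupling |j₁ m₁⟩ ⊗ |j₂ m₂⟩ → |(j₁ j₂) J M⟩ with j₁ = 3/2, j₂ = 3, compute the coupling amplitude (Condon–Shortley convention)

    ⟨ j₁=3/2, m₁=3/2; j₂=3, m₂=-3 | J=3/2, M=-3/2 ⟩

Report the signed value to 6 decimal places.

j₁+j₂−J=3  J+j₁−j₂=0  J−j₁+j₂=3  j₁+j₂+J+1=7
(j₁±m₁, j₂±m₂, J±M) = (3,0,0,6,0,3)
P² = 5184/7
sum k=0..0:
  [0] +1/36 = 1/36
S = 1/36
C² = P²·S² = 4/7 ; C = +0.755929

+√(4/7) ≈ +0.755929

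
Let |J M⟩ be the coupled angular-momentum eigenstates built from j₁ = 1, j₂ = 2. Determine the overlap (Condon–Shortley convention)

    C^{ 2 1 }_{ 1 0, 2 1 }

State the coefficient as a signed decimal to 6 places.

-0.408248  (= −√(1/6))

j₁+j₂−J=1  J+j₁−j₂=1  J−j₁+j₂=3  j₁+j₂+J+1=6
(j₁±m₁, j₂±m₂, J±M) = (1,1,3,1,3,1)
P² = 3/2
sum k=0..1:
  [0] +1/6 = 1/6
  [1] −1/2 = -1/2
S = -1/3
C² = P²·S² = 1/6 ; C = -0.408248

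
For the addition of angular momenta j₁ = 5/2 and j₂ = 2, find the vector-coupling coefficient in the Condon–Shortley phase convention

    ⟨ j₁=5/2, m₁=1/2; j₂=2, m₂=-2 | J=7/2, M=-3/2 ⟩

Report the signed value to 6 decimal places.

√[8·1!4!3!/9! · 3!2!0!4!2!5!] = √(1536/7)
  +(−1)^0/∏(0,1,2,0,2,3)! = 1/24  (running 1/24)
⟨..|..⟩ = √(1536/7)·(1/24) = +0.617213

+√(8/21) ≈ +0.617213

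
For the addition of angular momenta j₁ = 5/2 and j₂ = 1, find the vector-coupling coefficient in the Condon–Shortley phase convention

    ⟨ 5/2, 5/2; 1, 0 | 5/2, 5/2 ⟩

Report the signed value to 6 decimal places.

triangle: 1!×4!×1!/7! = 24/5040
(j±m)!: 5!×0!×1!×1!×5!×0! = 14400
prefactor² = (2J+1)×Δ×N² = 2880/7
  k=0: +1/(0!×1!×0!×1!×4!×0!) = 1/24
Σ = 1/24  ⇒  CG² = 2880/7×1/24² = 5/7
CG = +√(5/7) = +0.845154

+0.845154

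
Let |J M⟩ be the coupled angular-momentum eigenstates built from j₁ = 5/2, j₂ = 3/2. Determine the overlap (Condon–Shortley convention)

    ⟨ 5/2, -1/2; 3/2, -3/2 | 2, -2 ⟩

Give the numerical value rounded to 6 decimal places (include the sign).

+0.377964

√[5·2!3!1!/7! · 2!3!0!3!0!4!] = √(144/7)
  +(−1)^0/∏(0,2,3,0,0,1)! = 1/12  (running 1/12)
⟨..|..⟩ = √(144/7)·(1/12) = +0.377964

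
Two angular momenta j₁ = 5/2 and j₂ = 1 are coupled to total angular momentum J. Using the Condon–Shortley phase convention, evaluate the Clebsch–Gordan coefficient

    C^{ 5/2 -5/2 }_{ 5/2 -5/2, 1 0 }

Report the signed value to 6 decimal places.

triangle: 1!*4!*1!/7! = 24/5040
(j±m)!: 0!*5!*1!*1!*0!*5! = 14400
prefactor² = (2J+1)*Δ*N² = 2880/7
  k=1: −1/(1!*0!*4!*0!*0!*1!) = -1/24
Σ = -1/24  ⇒  CG² = 2880/7*(-1/24)² = 5/7
CG = −√(5/7) = -0.845154

−√(5/7) = -0.845154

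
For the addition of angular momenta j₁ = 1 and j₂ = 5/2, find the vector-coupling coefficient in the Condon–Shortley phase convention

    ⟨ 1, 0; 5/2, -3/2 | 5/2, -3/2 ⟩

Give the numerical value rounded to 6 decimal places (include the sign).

+√(9/35) = +0.507093

j₁+j₂−J=1  J+j₁−j₂=1  J−j₁+j₂=4  j₁+j₂+J+1=7
(j₁±m₁, j₂±m₂, J±M) = (1,1,1,4,1,4)
P² = 576/35
sum k=0..1:
  [0] +1/6 = 1/6
  [1] −1/24 = -1/24
S = 1/8
C² = P²·S² = 9/35 ; C = +0.507093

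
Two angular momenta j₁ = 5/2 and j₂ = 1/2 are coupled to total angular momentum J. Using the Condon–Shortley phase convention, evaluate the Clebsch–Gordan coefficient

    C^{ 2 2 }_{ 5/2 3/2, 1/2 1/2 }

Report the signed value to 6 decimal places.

j₁+j₂−J=1  J+j₁−j₂=4  J−j₁+j₂=0  j₁+j₂+J+1=6
(j₁±m₁, j₂±m₂, J±M) = (4,1,1,0,4,0)
P² = 96
sum k=1..1:
  [1] −1/24 = -1/24
S = -1/24
C² = P²·S² = 1/6 ; C = -0.408248

-0.408248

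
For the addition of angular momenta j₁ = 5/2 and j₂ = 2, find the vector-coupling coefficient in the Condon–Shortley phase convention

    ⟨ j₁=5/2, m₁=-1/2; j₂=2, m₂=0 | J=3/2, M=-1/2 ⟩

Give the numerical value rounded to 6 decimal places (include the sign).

+0.239046  (= +√(2/35))

triangle: 3!*2!*1!/7! = 12/5040
(j±m)!: 2!*3!*2!*2!*1!*2! = 96
prefactor² = (2J+1)*Δ*N² = 32/35
  k=1: −1/(1!*2!*2!*1!*0!*0!) = -1/4
  k=2: +1/(2!*1!*1!*0!*1!*1!) = 1/2
Σ = 1/4  ⇒  CG² = 32/35*1/4² = 2/35
CG = +√(2/35) = +0.239046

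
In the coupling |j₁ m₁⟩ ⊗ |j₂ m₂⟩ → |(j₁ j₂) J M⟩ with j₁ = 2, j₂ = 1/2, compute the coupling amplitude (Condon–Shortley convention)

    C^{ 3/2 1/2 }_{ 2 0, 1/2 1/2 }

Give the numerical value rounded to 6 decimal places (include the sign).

-0.632456  (= −√(2/5))

j₁+j₂−J=1  J+j₁−j₂=3  J−j₁+j₂=0  j₁+j₂+J+1=5
(j₁±m₁, j₂±m₂, J±M) = (2,2,1,0,2,1)
P² = 8/5
sum k=1..1:
  [1] −1/2 = -1/2
S = -1/2
C² = P²·S² = 2/5 ; C = -0.632456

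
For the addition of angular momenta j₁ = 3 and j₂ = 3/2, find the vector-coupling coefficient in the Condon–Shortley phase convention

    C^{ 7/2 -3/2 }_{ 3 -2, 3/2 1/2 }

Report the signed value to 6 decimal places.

-0.654654

j₁+j₂−J=1  J+j₁−j₂=5  J−j₁+j₂=2  j₁+j₂+J+1=9
(j₁±m₁, j₂±m₂, J±M) = (1,5,2,1,2,5)
P² = 6400/21
sum k=0..1:
  [0] +1/240 = 1/240
  [1] −1/24 = -1/24
S = -3/80
C² = P²·S² = 3/7 ; C = -0.654654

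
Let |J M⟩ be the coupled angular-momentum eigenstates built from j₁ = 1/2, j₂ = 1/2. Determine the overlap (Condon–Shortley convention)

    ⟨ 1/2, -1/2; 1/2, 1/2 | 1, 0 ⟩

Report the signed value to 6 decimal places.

+√(1/2) ≈ +0.707107

√[3·0!1!1!/3! · 0!1!1!0!1!1!] = √(1/2)
  +(−1)^0/∏(0,0,1,1,0,0)! = 1  (running 1)
⟨..|..⟩ = √(1/2)·(1) = +0.707107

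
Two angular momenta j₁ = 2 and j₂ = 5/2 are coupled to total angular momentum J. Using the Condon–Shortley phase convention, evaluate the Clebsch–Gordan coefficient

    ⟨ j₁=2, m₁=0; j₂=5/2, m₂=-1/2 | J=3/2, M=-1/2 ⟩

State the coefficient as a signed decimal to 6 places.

−√(2/35) ≈ -0.239046

√[4·3!1!2!/7! · 2!2!2!3!1!2!] = √(32/35)
  +(−1)^1/∏(1,2,1,1,0,1)! = -1/2  (running -1/2)
  +(−1)^2/∏(2,1,0,0,1,2)! = 1/4  (running -1/4)
⟨..|..⟩ = √(32/35)·(-1/4) = -0.239046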